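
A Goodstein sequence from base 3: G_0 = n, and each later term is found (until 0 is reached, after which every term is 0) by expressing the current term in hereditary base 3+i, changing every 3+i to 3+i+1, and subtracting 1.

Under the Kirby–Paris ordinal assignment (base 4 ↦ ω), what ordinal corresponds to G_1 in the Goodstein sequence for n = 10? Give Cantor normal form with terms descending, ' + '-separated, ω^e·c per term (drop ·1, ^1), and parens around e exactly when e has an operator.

ω^2

G_0 = 10. HB_3(10) = 3^2 + 1. Bump = 17. G_1 = 16.
G_1 = 16. HB_4(16) = 4^2. Bump = 25. G_2 = 24.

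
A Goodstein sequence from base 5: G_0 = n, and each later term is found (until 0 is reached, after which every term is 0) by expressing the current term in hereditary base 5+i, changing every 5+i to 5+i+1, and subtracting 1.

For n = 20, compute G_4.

G_0=20  [base 5] 4·5  →[5↦6]→  4·6 = 24  −1 ⇒ G_1=23
G_1=23  [base 6] 3·6 + 5  →[6↦7]→  3·7 + 5 = 26  −1 ⇒ G_2=25
G_2=25  [base 7] 3·7 + 4  →[7↦8]→  3·8 + 4 = 28  −1 ⇒ G_3=27
G_3=27  [base 8] 3·8 + 3  →[8↦9]→  3·9 + 3 = 30  −1 ⇒ G_4=29
G_4=29  [base 9] 3·9 + 2  →[9↦10]→  3·10 + 2 = 32  −1 ⇒ G_5=31

29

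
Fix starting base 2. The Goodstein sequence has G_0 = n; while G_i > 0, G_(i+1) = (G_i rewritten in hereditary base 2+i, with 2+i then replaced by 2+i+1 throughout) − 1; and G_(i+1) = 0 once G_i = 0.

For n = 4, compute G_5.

109

step 0: 4 = 2^2; sub 3 for 2: 3^3; = 27; G_1 = 27−1 = 26
step 1: 26 = 2·3^2 + 2·3 + 2; sub 4 for 3: 2·4^2 + 2·4 + 2; = 42; G_2 = 42−1 = 41
step 2: 41 = 2·4^2 + 2·4 + 1; sub 5 for 4: 2·5^2 + 2·5 + 1; = 61; G_3 = 61−1 = 60
step 3: 60 = 2·5^2 + 2·5; sub 6 for 5: 2·6^2 + 2·6; = 84; G_4 = 84−1 = 83
step 4: 83 = 2·6^2 + 6 + 5; sub 7 for 6: 2·7^2 + 7 + 5; = 110; G_5 = 110−1 = 109
step 5: 109 = 2·7^2 + 7 + 4; sub 8 for 7: 2·8^2 + 8 + 4; = 140; G_6 = 140−1 = 139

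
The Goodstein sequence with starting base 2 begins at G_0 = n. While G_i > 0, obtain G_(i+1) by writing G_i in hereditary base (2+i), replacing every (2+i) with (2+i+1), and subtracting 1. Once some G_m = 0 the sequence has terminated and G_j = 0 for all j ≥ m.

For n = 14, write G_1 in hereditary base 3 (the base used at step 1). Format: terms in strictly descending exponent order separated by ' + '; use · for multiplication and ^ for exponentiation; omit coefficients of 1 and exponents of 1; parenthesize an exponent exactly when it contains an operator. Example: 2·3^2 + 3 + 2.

base 2: 14 = 2^(2 + 1) + 2^2 + 2; at 3: 3^(3 + 1) + 3^3 + 3 = 111; next = 110
base 3: 110 = 3^(3 + 1) + 3^3 + 2; at 4: 4^(4 + 1) + 4^4 + 2 = 1282; next = 1281

3^(3 + 1) + 3^3 + 2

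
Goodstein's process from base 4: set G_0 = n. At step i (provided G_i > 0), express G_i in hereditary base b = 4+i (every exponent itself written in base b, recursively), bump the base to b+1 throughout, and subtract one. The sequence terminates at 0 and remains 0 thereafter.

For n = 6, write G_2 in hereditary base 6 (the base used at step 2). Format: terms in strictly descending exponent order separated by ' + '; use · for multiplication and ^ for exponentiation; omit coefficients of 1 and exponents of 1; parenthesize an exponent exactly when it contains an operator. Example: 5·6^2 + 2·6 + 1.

6

G_0=6  [base 4] 4 + 2  →[4↦5]→  5 + 2 = 7  −1 ⇒ G_1=6
G_1=6  [base 5] 5 + 1  →[5↦6]→  6 + 1 = 7  −1 ⇒ G_2=6
G_2=6  [base 6] 6  →[6↦7]→  7 = 7  −1 ⇒ G_3=6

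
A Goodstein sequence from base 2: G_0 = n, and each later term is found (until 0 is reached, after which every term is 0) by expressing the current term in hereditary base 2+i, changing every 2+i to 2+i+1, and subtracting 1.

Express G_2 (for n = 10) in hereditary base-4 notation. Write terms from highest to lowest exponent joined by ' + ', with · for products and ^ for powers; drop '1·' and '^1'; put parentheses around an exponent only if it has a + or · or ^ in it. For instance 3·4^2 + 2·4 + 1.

4^(4 + 1) + 1

base 2: 10 = 2^(2 + 1) + 2; at 3: 3^(3 + 1) + 3 = 84; next = 83
base 3: 83 = 3^(3 + 1) + 2; at 4: 4^(4 + 1) + 2 = 1026; next = 1025
base 4: 1025 = 4^(4 + 1) + 1; at 5: 5^(5 + 1) + 1 = 15626; next = 15625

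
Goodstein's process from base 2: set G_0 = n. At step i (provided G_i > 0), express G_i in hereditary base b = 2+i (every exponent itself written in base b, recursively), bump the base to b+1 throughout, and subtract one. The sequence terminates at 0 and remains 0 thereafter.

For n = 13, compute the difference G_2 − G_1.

i=0: 13 = 2^(2 + 1) + 2^2 + 1 (b=2); 2→3: 3^(3 + 1) + 3^3 + 1 = 109; 109−1 = 108
i=1: 108 = 3^(3 + 1) + 3^3 (b=3); 3→4: 4^(4 + 1) + 4^4 = 1280; 1280−1 = 1279

1171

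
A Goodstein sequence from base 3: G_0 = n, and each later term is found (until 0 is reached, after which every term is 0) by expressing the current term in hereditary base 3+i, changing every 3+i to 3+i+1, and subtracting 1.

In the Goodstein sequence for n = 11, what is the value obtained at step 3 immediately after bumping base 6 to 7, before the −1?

40

(0) 11|_3 = 3^2 + 2 ↦ 4^2 + 2|_4 = 18 ⇒ 17
(1) 17|_4 = 4^2 + 1 ↦ 5^2 + 1|_5 = 26 ⇒ 25
(2) 25|_5 = 5^2 ↦ 6^2|_6 = 36 ⇒ 35
(3) 35|_6 = 5·6 + 5 ↦ 5·7 + 5|_7 = 40 ⇒ 39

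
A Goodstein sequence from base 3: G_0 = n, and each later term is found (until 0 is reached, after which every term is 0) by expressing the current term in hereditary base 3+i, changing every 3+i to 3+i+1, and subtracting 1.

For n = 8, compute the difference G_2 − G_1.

1

G_0=8  [base 3] 2·3 + 2  →[3↦4]→  2·4 + 2 = 10  −1 ⇒ G_1=9
G_1=9  [base 4] 2·4 + 1  →[4↦5]→  2·5 + 1 = 11  −1 ⇒ G_2=10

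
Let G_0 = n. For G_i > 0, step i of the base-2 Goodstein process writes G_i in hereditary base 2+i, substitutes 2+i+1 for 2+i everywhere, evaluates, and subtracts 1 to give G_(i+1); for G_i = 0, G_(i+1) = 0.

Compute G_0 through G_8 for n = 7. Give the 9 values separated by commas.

step 0: 7 = 2^2 + 2 + 1; sub 3 for 2: 3^3 + 3 + 1; = 31; G_1 = 31−1 = 30
step 1: 30 = 3^3 + 3; sub 4 for 3: 4^4 + 4; = 260; G_2 = 260−1 = 259
step 2: 259 = 4^4 + 3; sub 5 for 4: 5^5 + 3; = 3128; G_3 = 3128−1 = 3127
step 3: 3127 = 5^5 + 2; sub 6 for 5: 6^6 + 2; = 46658; G_4 = 46658−1 = 46657
step 4: 46657 = 6^6 + 1; sub 7 for 6: 7^7 + 1; = 823544; G_5 = 823544−1 = 823543
step 5: 823543 = 7^7; sub 8 for 7: 8^8; = 16777216; G_6 = 16777216−1 = 16777215
step 6: 16777215 = 7·8^7 + 7·8^6 + 7·8^5 + 7·8^4 + 7·8^3 + 7·8^2 + 7·8 + 7; sub 9 for 8: 7·9^7 + 7·9^6 + 7·9^5 + 7·9^4 + 7·9^3 + 7·9^2 + 7·9 + 7; = 37665880; G_7 = 37665880−1 = 37665879
step 7: 37665879 = 7·9^7 + 7·9^6 + 7·9^5 + 7·9^4 + 7·9^3 + 7·9^2 + 7·9 + 6; sub 10 for 9: 7·10^7 + 7·10^6 + 7·10^5 + 7·10^4 + 7·10^3 + 7·10^2 + 7·10 + 6; = 77777776; G_8 = 77777776−1 = 77777775

7, 30, 259, 3127, 46657, 823543, 16777215, 37665879, 77777775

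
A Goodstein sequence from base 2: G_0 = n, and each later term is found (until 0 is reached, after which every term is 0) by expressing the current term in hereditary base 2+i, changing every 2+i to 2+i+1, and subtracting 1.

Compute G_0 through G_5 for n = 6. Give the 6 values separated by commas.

6 —HB2→ 2^2 + 2 —bump→ 3^3 + 3 = 30 —(−1)→ 29
29 —HB3→ 3^3 + 2 —bump→ 4^4 + 2 = 258 —(−1)→ 257
257 —HB4→ 4^4 + 1 —bump→ 5^5 + 1 = 3126 —(−1)→ 3125
3125 —HB5→ 5^5 —bump→ 6^6 = 46656 —(−1)→ 46655
46655 —HB6→ 5·6^5 + 5·6^4 + 5·6^3 + 5·6^2 + 5·6 + 5 —bump→ 5·7^5 + 5·7^4 + 5·7^3 + 5·7^2 + 5·7 + 5 = 98040 —(−1)→ 98039

6, 29, 257, 3125, 46655, 98039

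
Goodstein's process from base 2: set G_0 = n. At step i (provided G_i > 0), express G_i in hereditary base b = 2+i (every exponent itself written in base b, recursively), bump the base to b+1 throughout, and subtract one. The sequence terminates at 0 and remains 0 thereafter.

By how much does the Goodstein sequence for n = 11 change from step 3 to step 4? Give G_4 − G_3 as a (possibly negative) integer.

step 0: 11 = 2^(2 + 1) + 2 + 1; sub 3 for 2: 3^(3 + 1) + 3 + 1; = 85; G_1 = 85−1 = 84
step 1: 84 = 3^(3 + 1) + 3; sub 4 for 3: 4^(4 + 1) + 4; = 1028; G_2 = 1028−1 = 1027
step 2: 1027 = 4^(4 + 1) + 3; sub 5 for 4: 5^(5 + 1) + 3; = 15628; G_3 = 15628−1 = 15627
step 3: 15627 = 5^(5 + 1) + 2; sub 6 for 5: 6^(6 + 1) + 2; = 279938; G_4 = 279938−1 = 279937

264310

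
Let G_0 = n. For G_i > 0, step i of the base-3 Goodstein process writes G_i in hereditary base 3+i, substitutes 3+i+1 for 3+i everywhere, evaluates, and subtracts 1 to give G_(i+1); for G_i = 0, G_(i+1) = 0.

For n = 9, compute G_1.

9 —HB3→ 3^2 —bump→ 4^2 = 16 —(−1)→ 15
15 —HB4→ 3·4 + 3 —bump→ 3·5 + 3 = 18 —(−1)→ 17

15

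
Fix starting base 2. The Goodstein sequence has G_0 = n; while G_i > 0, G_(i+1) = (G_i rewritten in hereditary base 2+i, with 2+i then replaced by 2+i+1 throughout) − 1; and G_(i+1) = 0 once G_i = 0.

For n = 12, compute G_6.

step 0: 12 = 2^(2 + 1) + 2^2; sub 3 for 2: 3^(3 + 1) + 3^3; = 108; G_1 = 108−1 = 107
step 1: 107 = 3^(3 + 1) + 2·3^2 + 2·3 + 2; sub 4 for 3: 4^(4 + 1) + 2·4^2 + 2·4 + 2; = 1066; G_2 = 1066−1 = 1065
step 2: 1065 = 4^(4 + 1) + 2·4^2 + 2·4 + 1; sub 5 for 4: 5^(5 + 1) + 2·5^2 + 2·5 + 1; = 15686; G_3 = 15686−1 = 15685
step 3: 15685 = 5^(5 + 1) + 2·5^2 + 2·5; sub 6 for 5: 6^(6 + 1) + 2·6^2 + 2·6; = 280020; G_4 = 280020−1 = 280019
step 4: 280019 = 6^(6 + 1) + 2·6^2 + 6 + 5; sub 7 for 6: 7^(7 + 1) + 2·7^2 + 7 + 5; = 5764911; G_5 = 5764911−1 = 5764910
step 5: 5764910 = 7^(7 + 1) + 2·7^2 + 7 + 4; sub 8 for 7: 8^(8 + 1) + 2·8^2 + 8 + 4; = 134217868; G_6 = 134217868−1 = 134217867

134217867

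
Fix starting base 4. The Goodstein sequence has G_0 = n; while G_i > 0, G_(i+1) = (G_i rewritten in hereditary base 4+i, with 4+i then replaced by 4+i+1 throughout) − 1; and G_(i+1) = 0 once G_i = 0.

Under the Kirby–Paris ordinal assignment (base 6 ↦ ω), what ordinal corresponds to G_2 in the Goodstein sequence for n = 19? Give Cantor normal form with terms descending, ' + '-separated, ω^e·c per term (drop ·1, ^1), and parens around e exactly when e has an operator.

ω^2 + 1

[0] 19 ≡ 4^2 + 3 (base 4). Lift 5: 28. −1: 27.
[1] 27 ≡ 5^2 + 2 (base 5). Lift 6: 38. −1: 37.
[2] 37 ≡ 6^2 + 1 (base 6). Lift 7: 50. −1: 49.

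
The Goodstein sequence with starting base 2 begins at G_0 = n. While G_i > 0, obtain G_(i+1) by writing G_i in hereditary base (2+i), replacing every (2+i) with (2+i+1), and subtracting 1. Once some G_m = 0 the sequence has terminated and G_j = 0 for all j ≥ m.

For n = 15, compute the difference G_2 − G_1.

1172

(0) 15|_2 = 2^(2 + 1) + 2^2 + 2 + 1 ↦ 3^(3 + 1) + 3^3 + 3 + 1|_3 = 112 ⇒ 111
(1) 111|_3 = 3^(3 + 1) + 3^3 + 3 ↦ 4^(4 + 1) + 4^4 + 4|_4 = 1284 ⇒ 1283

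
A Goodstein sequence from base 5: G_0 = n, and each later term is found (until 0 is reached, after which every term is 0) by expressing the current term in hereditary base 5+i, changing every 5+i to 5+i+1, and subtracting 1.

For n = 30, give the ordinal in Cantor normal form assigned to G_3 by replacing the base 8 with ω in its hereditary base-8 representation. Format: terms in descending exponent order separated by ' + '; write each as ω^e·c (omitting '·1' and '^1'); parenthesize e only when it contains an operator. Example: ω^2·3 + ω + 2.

base 5: 30 = 5^2 + 5; at 6: 6^2 + 6 = 42; next = 41
base 6: 41 = 6^2 + 5; at 7: 7^2 + 5 = 54; next = 53
base 7: 53 = 7^2 + 4; at 8: 8^2 + 4 = 68; next = 67

ω^2 + 3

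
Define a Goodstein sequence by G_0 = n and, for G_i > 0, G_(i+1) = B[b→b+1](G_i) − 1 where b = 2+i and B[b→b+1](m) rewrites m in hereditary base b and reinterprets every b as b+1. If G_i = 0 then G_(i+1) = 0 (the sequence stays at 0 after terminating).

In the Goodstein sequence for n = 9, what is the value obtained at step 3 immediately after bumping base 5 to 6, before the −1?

140744

step 0: 9 = 2^(2 + 1) + 1; sub 3 for 2: 3^(3 + 1) + 1; = 82; G_1 = 82−1 = 81
step 1: 81 = 3^(3 + 1); sub 4 for 3: 4^(4 + 1); = 1024; G_2 = 1024−1 = 1023
step 2: 1023 = 3·4^4 + 3·4^3 + 3·4^2 + 3·4 + 3; sub 5 for 4: 3·5^5 + 3·5^3 + 3·5^2 + 3·5 + 3; = 9843; G_3 = 9843−1 = 9842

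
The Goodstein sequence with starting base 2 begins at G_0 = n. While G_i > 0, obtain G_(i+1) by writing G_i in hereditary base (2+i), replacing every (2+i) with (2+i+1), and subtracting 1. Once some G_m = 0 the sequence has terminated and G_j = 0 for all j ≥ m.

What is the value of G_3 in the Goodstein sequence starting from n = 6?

base 2: 6 = 2^2 + 2; at 3: 3^3 + 3 = 30; next = 29
base 3: 29 = 3^3 + 2; at 4: 4^4 + 2 = 258; next = 257
base 4: 257 = 4^4 + 1; at 5: 5^5 + 1 = 3126; next = 3125
base 5: 3125 = 5^5; at 6: 6^6 = 46656; next = 46655

3125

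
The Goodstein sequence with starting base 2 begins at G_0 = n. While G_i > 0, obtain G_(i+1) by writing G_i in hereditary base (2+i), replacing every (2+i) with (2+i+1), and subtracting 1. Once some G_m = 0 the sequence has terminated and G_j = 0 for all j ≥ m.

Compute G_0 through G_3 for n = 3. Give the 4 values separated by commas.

3, 3, 3, 2

G_0=3  [base 2] 2 + 1  →[2↦3]→  3 + 1 = 4  −1 ⇒ G_1=3
G_1=3  [base 3] 3  →[3↦4]→  4 = 4  −1 ⇒ G_2=3
G_2=3  [base 4] 3  →[4↦5]→  3 = 3  −1 ⇒ G_3=2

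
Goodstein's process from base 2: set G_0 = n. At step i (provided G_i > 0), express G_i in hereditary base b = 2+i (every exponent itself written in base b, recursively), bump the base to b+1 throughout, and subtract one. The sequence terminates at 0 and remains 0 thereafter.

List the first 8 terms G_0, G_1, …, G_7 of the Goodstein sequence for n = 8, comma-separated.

[0] 8 ≡ 2^(2 + 1) (base 2). Lift 3: 81. −1: 80.
[1] 80 ≡ 2·3^3 + 2·3^2 + 2·3 + 2 (base 3). Lift 4: 554. −1: 553.
[2] 553 ≡ 2·4^4 + 2·4^2 + 2·4 + 1 (base 4). Lift 5: 6311. −1: 6310.
[3] 6310 ≡ 2·5^5 + 2·5^2 + 2·5 (base 5). Lift 6: 93396. −1: 93395.
[4] 93395 ≡ 2·6^6 + 2·6^2 + 6 + 5 (base 6). Lift 7: 1647196. −1: 1647195.
[5] 1647195 ≡ 2·7^7 + 2·7^2 + 7 + 4 (base 7). Lift 8: 33554572. −1: 33554571.
[6] 33554571 ≡ 2·8^8 + 2·8^2 + 8 + 3 (base 8). Lift 9: 774841152. −1: 774841151.

8, 80, 553, 6310, 93395, 1647195, 33554571, 774841151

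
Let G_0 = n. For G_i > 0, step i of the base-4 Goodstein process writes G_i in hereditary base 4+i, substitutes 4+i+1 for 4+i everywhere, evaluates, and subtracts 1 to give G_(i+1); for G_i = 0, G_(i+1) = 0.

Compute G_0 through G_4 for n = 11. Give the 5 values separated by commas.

G_0 = 11. HB_4(11) = 2·4 + 3. Bump = 13. G_1 = 12.
G_1 = 12. HB_5(12) = 2·5 + 2. Bump = 14. G_2 = 13.
G_2 = 13. HB_6(13) = 2·6 + 1. Bump = 15. G_3 = 14.
G_3 = 14. HB_7(14) = 2·7. Bump = 16. G_4 = 15.

11, 12, 13, 14, 15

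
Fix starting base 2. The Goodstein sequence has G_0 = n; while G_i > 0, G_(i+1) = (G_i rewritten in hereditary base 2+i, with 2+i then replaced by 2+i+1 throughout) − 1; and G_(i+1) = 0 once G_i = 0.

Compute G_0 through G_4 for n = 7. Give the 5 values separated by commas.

7, 30, 259, 3127, 46657

[0] 7 ≡ 2^2 + 2 + 1 (base 2). Lift 3: 31. −1: 30.
[1] 30 ≡ 3^3 + 3 (base 3). Lift 4: 260. −1: 259.
[2] 259 ≡ 4^4 + 3 (base 4). Lift 5: 3128. −1: 3127.
[3] 3127 ≡ 5^5 + 2 (base 5). Lift 6: 46658. −1: 46657.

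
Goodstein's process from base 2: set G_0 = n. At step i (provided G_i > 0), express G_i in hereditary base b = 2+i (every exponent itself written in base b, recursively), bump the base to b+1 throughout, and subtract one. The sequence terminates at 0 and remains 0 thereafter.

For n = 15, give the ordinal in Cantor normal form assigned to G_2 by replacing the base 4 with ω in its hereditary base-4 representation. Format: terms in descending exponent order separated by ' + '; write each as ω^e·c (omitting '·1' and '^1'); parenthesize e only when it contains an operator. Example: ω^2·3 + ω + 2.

ω^(ω + 1) + ω^ω + 3

G_0 = 15. HB_2(15) = 2^(2 + 1) + 2^2 + 2 + 1. Bump = 112. G_1 = 111.
G_1 = 111. HB_3(111) = 3^(3 + 1) + 3^3 + 3. Bump = 1284. G_2 = 1283.
G_2 = 1283. HB_4(1283) = 4^(4 + 1) + 4^4 + 3. Bump = 18753. G_3 = 18752.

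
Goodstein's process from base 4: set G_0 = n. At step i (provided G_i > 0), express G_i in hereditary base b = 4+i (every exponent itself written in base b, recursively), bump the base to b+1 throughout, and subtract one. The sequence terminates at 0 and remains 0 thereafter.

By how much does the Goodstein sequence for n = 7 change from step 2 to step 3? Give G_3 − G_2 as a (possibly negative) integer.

[0] 7 ≡ 4 + 3 (base 4). Lift 5: 8. −1: 7.
[1] 7 ≡ 5 + 2 (base 5). Lift 6: 8. −1: 7.
[2] 7 ≡ 6 + 1 (base 6). Lift 7: 8. −1: 7.

0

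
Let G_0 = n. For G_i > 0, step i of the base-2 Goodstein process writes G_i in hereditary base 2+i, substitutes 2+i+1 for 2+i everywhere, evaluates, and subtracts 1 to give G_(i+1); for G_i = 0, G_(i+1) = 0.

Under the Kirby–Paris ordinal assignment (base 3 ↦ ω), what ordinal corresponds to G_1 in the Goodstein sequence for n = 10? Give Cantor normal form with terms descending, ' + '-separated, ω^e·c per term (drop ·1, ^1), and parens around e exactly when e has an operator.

ω^(ω + 1) + 2

G_0=10  [base 2] 2^(2 + 1) + 2  →[2↦3]→  3^(3 + 1) + 3 = 84  −1 ⇒ G_1=83
G_1=83  [base 3] 3^(3 + 1) + 2  →[3↦4]→  4^(4 + 1) + 2 = 1026  −1 ⇒ G_2=1025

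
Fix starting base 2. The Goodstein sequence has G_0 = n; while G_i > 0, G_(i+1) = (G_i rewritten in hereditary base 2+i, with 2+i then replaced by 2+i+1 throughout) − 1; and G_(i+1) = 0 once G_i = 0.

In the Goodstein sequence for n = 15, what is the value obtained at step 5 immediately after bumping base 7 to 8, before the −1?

G_0 = 15. HB_2(15) = 2^(2 + 1) + 2^2 + 2 + 1. Bump = 112. G_1 = 111.
G_1 = 111. HB_3(111) = 3^(3 + 1) + 3^3 + 3. Bump = 1284. G_2 = 1283.
G_2 = 1283. HB_4(1283) = 4^(4 + 1) + 4^4 + 3. Bump = 18753. G_3 = 18752.
G_3 = 18752. HB_5(18752) = 5^(5 + 1) + 5^5 + 2. Bump = 326594. G_4 = 326593.
G_4 = 326593. HB_6(326593) = 6^(6 + 1) + 6^6 + 1. Bump = 6588345. G_5 = 6588344.
G_5 = 6588344. HB_7(6588344) = 7^(7 + 1) + 7^7. Bump = 150994944. G_6 = 150994943.

150994944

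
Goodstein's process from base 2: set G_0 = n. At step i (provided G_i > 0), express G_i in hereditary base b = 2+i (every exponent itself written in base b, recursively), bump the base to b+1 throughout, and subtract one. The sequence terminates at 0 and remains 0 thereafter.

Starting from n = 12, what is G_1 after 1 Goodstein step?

107

[0] 12 ≡ 2^(2 + 1) + 2^2 (base 2). Lift 3: 108. −1: 107.
[1] 107 ≡ 3^(3 + 1) + 2·3^2 + 2·3 + 2 (base 3). Lift 4: 1066. −1: 1065.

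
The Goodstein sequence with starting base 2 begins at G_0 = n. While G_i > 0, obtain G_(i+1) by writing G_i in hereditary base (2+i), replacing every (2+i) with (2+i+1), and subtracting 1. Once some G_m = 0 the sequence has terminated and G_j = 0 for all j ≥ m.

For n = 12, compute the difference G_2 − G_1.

G_0=12  [base 2] 2^(2 + 1) + 2^2  →[2↦3]→  3^(3 + 1) + 3^3 = 108  −1 ⇒ G_1=107
G_1=107  [base 3] 3^(3 + 1) + 2·3^2 + 2·3 + 2  →[3↦4]→  4^(4 + 1) + 2·4^2 + 2·4 + 2 = 1066  −1 ⇒ G_2=1065

958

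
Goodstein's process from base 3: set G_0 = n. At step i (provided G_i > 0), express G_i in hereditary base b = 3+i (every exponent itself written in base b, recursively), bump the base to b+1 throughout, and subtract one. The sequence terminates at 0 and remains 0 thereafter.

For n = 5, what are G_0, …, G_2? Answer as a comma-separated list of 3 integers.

G_0=5  [base 3] 3 + 2  →[3↦4]→  4 + 2 = 6  −1 ⇒ G_1=5
G_1=5  [base 4] 4 + 1  →[4↦5]→  5 + 1 = 6  −1 ⇒ G_2=5

5, 5, 5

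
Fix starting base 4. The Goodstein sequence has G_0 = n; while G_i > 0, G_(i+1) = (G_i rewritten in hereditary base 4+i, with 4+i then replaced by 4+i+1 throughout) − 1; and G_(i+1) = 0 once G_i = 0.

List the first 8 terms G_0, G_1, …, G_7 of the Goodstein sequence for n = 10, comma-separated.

(0) 10|_4 = 2·4 + 2 ↦ 2·5 + 2|_5 = 12 ⇒ 11
(1) 11|_5 = 2·5 + 1 ↦ 2·6 + 1|_6 = 13 ⇒ 12
(2) 12|_6 = 2·6 ↦ 2·7|_7 = 14 ⇒ 13
(3) 13|_7 = 7 + 6 ↦ 8 + 6|_8 = 14 ⇒ 13
(4) 13|_8 = 8 + 5 ↦ 9 + 5|_9 = 14 ⇒ 13
(5) 13|_9 = 9 + 4 ↦ 10 + 4|_10 = 14 ⇒ 13
(6) 13|_10 = 10 + 3 ↦ 11 + 3|_11 = 14 ⇒ 13

10, 11, 12, 13, 13, 13, 13, 13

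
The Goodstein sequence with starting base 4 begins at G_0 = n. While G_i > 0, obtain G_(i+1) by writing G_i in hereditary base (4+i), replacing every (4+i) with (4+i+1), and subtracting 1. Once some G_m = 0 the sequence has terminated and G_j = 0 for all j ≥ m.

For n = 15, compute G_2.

19

15 —HB4→ 3·4 + 3 —bump→ 3·5 + 3 = 18 —(−1)→ 17
17 —HB5→ 3·5 + 2 —bump→ 3·6 + 2 = 20 —(−1)→ 19
19 —HB6→ 3·6 + 1 —bump→ 3·7 + 1 = 22 —(−1)→ 21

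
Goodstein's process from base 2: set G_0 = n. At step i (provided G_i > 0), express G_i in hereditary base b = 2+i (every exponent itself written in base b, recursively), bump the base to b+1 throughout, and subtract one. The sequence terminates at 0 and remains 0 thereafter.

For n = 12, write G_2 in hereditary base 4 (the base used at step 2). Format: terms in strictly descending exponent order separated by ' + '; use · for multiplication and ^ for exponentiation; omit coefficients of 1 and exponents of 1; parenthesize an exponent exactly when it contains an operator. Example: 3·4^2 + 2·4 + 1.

step 0: 12 = 2^(2 + 1) + 2^2; sub 3 for 2: 3^(3 + 1) + 3^3; = 108; G_1 = 108−1 = 107
step 1: 107 = 3^(3 + 1) + 2·3^2 + 2·3 + 2; sub 4 for 3: 4^(4 + 1) + 2·4^2 + 2·4 + 2; = 1066; G_2 = 1066−1 = 1065
step 2: 1065 = 4^(4 + 1) + 2·4^2 + 2·4 + 1; sub 5 for 4: 5^(5 + 1) + 2·5^2 + 2·5 + 1; = 15686; G_3 = 15686−1 = 15685

4^(4 + 1) + 2·4^2 + 2·4 + 1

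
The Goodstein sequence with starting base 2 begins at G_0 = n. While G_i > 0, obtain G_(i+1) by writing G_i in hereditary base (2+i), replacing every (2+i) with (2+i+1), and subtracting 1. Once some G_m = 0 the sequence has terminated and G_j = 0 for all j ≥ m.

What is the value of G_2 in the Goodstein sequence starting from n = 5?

255

G_0 = 5. HB_2(5) = 2^2 + 1. Bump = 28. G_1 = 27.
G_1 = 27. HB_3(27) = 3^3. Bump = 256. G_2 = 255.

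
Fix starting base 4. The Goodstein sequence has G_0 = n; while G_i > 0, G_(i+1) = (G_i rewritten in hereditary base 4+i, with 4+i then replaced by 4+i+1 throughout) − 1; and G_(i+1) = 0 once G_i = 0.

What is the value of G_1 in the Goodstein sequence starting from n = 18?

26

i=0: 18 = 4^2 + 2 (b=4); 4→5: 5^2 + 2 = 27; 27−1 = 26
i=1: 26 = 5^2 + 1 (b=5); 5→6: 6^2 + 1 = 37; 37−1 = 36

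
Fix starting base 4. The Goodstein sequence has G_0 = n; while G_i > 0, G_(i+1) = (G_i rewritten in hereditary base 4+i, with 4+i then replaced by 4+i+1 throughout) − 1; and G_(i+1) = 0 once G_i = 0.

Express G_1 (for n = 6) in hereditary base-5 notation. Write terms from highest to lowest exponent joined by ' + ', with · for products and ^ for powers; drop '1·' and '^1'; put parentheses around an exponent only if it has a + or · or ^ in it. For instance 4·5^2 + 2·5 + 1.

5 + 1

G_0=6  [base 4] 4 + 2  →[4↦5]→  5 + 2 = 7  −1 ⇒ G_1=6
G_1=6  [base 5] 5 + 1  →[5↦6]→  6 + 1 = 7  −1 ⇒ G_2=6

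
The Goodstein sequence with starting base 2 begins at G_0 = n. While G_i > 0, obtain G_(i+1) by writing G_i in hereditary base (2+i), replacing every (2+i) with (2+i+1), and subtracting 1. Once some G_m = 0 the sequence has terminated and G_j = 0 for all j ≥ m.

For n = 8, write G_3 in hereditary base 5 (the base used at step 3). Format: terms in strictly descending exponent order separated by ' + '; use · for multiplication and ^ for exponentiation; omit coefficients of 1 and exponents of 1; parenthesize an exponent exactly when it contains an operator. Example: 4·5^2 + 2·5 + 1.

(0) 8|_2 = 2^(2 + 1) ↦ 3^(3 + 1)|_3 = 81 ⇒ 80
(1) 80|_3 = 2·3^3 + 2·3^2 + 2·3 + 2 ↦ 2·4^4 + 2·4^2 + 2·4 + 2|_4 = 554 ⇒ 553
(2) 553|_4 = 2·4^4 + 2·4^2 + 2·4 + 1 ↦ 2·5^5 + 2·5^2 + 2·5 + 1|_5 = 6311 ⇒ 6310
(3) 6310|_5 = 2·5^5 + 2·5^2 + 2·5 ↦ 2·6^6 + 2·6^2 + 2·6|_6 = 93396 ⇒ 93395

2·5^5 + 2·5^2 + 2·5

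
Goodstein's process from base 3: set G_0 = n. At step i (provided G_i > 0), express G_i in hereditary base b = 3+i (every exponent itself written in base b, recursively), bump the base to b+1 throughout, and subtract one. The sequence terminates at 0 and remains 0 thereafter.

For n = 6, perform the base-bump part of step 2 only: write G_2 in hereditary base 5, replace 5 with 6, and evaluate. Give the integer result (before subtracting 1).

(0) 6|_3 = 2·3 ↦ 2·4|_4 = 8 ⇒ 7
(1) 7|_4 = 4 + 3 ↦ 5 + 3|_5 = 8 ⇒ 7
(2) 7|_5 = 5 + 2 ↦ 6 + 2|_6 = 8 ⇒ 7

8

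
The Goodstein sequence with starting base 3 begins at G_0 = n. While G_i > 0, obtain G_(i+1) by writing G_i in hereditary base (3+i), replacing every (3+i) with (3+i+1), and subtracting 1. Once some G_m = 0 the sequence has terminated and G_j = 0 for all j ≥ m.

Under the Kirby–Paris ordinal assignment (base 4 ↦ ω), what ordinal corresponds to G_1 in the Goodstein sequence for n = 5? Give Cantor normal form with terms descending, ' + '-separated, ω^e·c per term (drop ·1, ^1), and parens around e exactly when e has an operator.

base 3: 5 = 3 + 2; at 4: 4 + 2 = 6; next = 5
base 4: 5 = 4 + 1; at 5: 5 + 1 = 6; next = 5

ω + 1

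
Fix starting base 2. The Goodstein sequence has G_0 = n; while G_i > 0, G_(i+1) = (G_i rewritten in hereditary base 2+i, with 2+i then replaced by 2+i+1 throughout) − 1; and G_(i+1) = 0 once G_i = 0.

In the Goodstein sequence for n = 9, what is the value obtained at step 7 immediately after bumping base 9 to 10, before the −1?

30000003326

(0) 9|_2 = 2^(2 + 1) + 1 ↦ 3^(3 + 1) + 1|_3 = 82 ⇒ 81
(1) 81|_3 = 3^(3 + 1) ↦ 4^(4 + 1)|_4 = 1024 ⇒ 1023
(2) 1023|_4 = 3·4^4 + 3·4^3 + 3·4^2 + 3·4 + 3 ↦ 3·5^5 + 3·5^3 + 3·5^2 + 3·5 + 3|_5 = 9843 ⇒ 9842
(3) 9842|_5 = 3·5^5 + 3·5^3 + 3·5^2 + 3·5 + 2 ↦ 3·6^6 + 3·6^3 + 3·6^2 + 3·6 + 2|_6 = 140744 ⇒ 140743
(4) 140743|_6 = 3·6^6 + 3·6^3 + 3·6^2 + 3·6 + 1 ↦ 3·7^7 + 3·7^3 + 3·7^2 + 3·7 + 1|_7 = 2471827 ⇒ 2471826
(5) 2471826|_7 = 3·7^7 + 3·7^3 + 3·7^2 + 3·7 ↦ 3·8^8 + 3·8^3 + 3·8^2 + 3·8|_8 = 50333400 ⇒ 50333399
(6) 50333399|_8 = 3·8^8 + 3·8^3 + 3·8^2 + 2·8 + 7 ↦ 3·9^9 + 3·9^3 + 3·9^2 + 2·9 + 7|_9 = 1162263922 ⇒ 1162263921
(7) 1162263921|_9 = 3·9^9 + 3·9^3 + 3·9^2 + 2·9 + 6 ↦ 3·10^10 + 3·10^3 + 3·10^2 + 2·10 + 6|_10 = 30000003326 ⇒ 30000003325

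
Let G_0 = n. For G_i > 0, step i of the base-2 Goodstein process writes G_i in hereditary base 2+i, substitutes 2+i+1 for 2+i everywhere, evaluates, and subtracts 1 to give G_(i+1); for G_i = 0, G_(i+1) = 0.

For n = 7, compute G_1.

step 0: 7 = 2^2 + 2 + 1; sub 3 for 2: 3^3 + 3 + 1; = 31; G_1 = 31−1 = 30
step 1: 30 = 3^3 + 3; sub 4 for 3: 4^4 + 4; = 260; G_2 = 260−1 = 259

30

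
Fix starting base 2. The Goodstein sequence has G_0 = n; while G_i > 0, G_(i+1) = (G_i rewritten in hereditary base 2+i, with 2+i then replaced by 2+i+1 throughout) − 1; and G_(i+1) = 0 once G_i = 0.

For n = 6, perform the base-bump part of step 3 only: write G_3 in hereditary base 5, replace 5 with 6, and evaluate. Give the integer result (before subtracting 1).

i=0: 6 = 2^2 + 2 (b=2); 2→3: 3^3 + 3 = 30; 30−1 = 29
i=1: 29 = 3^3 + 2 (b=3); 3→4: 4^4 + 2 = 258; 258−1 = 257
i=2: 257 = 4^4 + 1 (b=4); 4→5: 5^5 + 1 = 3126; 3126−1 = 3125
i=3: 3125 = 5^5 (b=5); 5→6: 6^6 = 46656; 46656−1 = 46655

46656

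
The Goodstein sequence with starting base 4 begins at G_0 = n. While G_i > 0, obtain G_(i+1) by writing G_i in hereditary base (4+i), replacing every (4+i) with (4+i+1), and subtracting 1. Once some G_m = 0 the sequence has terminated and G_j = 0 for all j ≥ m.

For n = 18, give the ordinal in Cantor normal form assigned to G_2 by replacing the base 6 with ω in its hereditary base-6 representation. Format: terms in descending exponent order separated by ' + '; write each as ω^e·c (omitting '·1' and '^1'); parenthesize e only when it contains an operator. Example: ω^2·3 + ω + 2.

G_0 = 18. HB_4(18) = 4^2 + 2. Bump = 27. G_1 = 26.
G_1 = 26. HB_5(26) = 5^2 + 1. Bump = 37. G_2 = 36.
G_2 = 36. HB_6(36) = 6^2. Bump = 49. G_3 = 48.

ω^2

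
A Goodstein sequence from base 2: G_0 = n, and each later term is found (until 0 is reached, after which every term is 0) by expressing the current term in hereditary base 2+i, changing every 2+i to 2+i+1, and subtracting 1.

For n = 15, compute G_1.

(0) 15|_2 = 2^(2 + 1) + 2^2 + 2 + 1 ↦ 3^(3 + 1) + 3^3 + 3 + 1|_3 = 112 ⇒ 111
(1) 111|_3 = 3^(3 + 1) + 3^3 + 3 ↦ 4^(4 + 1) + 4^4 + 4|_4 = 1284 ⇒ 1283

111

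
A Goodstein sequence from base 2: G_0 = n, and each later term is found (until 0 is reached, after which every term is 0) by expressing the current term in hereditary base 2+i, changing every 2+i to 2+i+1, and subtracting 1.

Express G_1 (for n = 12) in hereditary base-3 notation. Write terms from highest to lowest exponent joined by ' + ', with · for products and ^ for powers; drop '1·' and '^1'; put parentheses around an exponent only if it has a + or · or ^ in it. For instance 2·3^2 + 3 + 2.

3^(3 + 1) + 2·3^2 + 2·3 + 2

G_0 = 12. HB_2(12) = 2^(2 + 1) + 2^2. Bump = 108. G_1 = 107.
G_1 = 107. HB_3(107) = 3^(3 + 1) + 2·3^2 + 2·3 + 2. Bump = 1066. G_2 = 1065.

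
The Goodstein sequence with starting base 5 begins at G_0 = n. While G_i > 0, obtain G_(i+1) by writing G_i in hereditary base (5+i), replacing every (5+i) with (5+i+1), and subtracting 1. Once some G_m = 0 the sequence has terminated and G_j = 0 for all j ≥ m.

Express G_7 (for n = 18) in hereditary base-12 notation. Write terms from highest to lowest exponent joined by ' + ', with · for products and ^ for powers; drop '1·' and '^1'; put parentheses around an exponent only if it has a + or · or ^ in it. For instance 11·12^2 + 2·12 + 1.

G_0 = 18. HB_5(18) = 3·5 + 3. Bump = 21. G_1 = 20.
G_1 = 20. HB_6(20) = 3·6 + 2. Bump = 23. G_2 = 22.
G_2 = 22. HB_7(22) = 3·7 + 1. Bump = 25. G_3 = 24.
G_3 = 24. HB_8(24) = 3·8. Bump = 27. G_4 = 26.
G_4 = 26. HB_9(26) = 2·9 + 8. Bump = 28. G_5 = 27.
G_5 = 27. HB_10(27) = 2·10 + 7. Bump = 29. G_6 = 28.
G_6 = 28. HB_11(28) = 2·11 + 6. Bump = 30. G_7 = 29.
G_7 = 29. HB_12(29) = 2·12 + 5. Bump = 31. G_8 = 30.

2·12 + 5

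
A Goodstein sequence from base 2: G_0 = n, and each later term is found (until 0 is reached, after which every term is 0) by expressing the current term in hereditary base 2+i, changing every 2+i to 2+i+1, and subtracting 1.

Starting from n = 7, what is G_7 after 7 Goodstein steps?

(0) 7|_2 = 2^2 + 2 + 1 ↦ 3^3 + 3 + 1|_3 = 31 ⇒ 30
(1) 30|_3 = 3^3 + 3 ↦ 4^4 + 4|_4 = 260 ⇒ 259
(2) 259|_4 = 4^4 + 3 ↦ 5^5 + 3|_5 = 3128 ⇒ 3127
(3) 3127|_5 = 5^5 + 2 ↦ 6^6 + 2|_6 = 46658 ⇒ 46657
(4) 46657|_6 = 6^6 + 1 ↦ 7^7 + 1|_7 = 823544 ⇒ 823543
(5) 823543|_7 = 7^7 ↦ 8^8|_8 = 16777216 ⇒ 16777215
(6) 16777215|_8 = 7·8^7 + 7·8^6 + 7·8^5 + 7·8^4 + 7·8^3 + 7·8^2 + 7·8 + 7 ↦ 7·9^7 + 7·9^6 + 7·9^5 + 7·9^4 + 7·9^3 + 7·9^2 + 7·9 + 7|_9 = 37665880 ⇒ 37665879

37665879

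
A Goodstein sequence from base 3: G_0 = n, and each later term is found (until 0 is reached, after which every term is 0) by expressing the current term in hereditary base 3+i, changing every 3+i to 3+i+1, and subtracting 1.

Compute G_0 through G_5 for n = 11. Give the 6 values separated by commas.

step 0: 11 = 3^2 + 2; sub 4 for 3: 4^2 + 2; = 18; G_1 = 18−1 = 17
step 1: 17 = 4^2 + 1; sub 5 for 4: 5^2 + 1; = 26; G_2 = 26−1 = 25
step 2: 25 = 5^2; sub 6 for 5: 6^2; = 36; G_3 = 36−1 = 35
step 3: 35 = 5·6 + 5; sub 7 for 6: 5·7 + 5; = 40; G_4 = 40−1 = 39
step 4: 39 = 5·7 + 4; sub 8 for 7: 5·8 + 4; = 44; G_5 = 44−1 = 43

11, 17, 25, 35, 39, 43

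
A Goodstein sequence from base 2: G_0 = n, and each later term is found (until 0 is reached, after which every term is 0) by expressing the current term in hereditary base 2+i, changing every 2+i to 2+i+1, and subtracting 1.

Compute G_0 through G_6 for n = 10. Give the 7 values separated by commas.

G_0=10  [base 2] 2^(2 + 1) + 2  →[2↦3]→  3^(3 + 1) + 3 = 84  −1 ⇒ G_1=83
G_1=83  [base 3] 3^(3 + 1) + 2  →[3↦4]→  4^(4 + 1) + 2 = 1026  −1 ⇒ G_2=1025
G_2=1025  [base 4] 4^(4 + 1) + 1  →[4↦5]→  5^(5 + 1) + 1 = 15626  −1 ⇒ G_3=15625
G_3=15625  [base 5] 5^(5 + 1)  →[5↦6]→  6^(6 + 1) = 279936  −1 ⇒ G_4=279935
G_4=279935  [base 6] 5·6^6 + 5·6^5 + 5·6^4 + 5·6^3 + 5·6^2 + 5·6 + 5  →[6↦7]→  5·7^7 + 5·7^5 + 5·7^4 + 5·7^3 + 5·7^2 + 5·7 + 5 = 4215755  −1 ⇒ G_5=4215754
G_5=4215754  [base 7] 5·7^7 + 5·7^5 + 5·7^4 + 5·7^3 + 5·7^2 + 5·7 + 4  →[7↦8]→  5·8^8 + 5·8^5 + 5·8^4 + 5·8^3 + 5·8^2 + 5·8 + 4 = 84073324  −1 ⇒ G_6=84073323

10, 83, 1025, 15625, 279935, 4215754, 84073323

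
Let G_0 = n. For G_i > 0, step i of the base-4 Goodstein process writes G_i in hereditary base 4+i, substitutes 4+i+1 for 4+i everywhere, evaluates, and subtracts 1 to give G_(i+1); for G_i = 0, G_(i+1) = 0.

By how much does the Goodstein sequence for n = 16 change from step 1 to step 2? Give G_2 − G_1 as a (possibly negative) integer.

base 4: 16 = 4^2; at 5: 5^2 = 25; next = 24
base 5: 24 = 4·5 + 4; at 6: 4·6 + 4 = 28; next = 27

3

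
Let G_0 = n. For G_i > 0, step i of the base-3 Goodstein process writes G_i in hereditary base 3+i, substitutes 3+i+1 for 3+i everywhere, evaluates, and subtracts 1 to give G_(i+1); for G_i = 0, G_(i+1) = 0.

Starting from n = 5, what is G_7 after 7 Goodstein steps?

1

5 —HB3→ 3 + 2 —bump→ 4 + 2 = 6 —(−1)→ 5
5 —HB4→ 4 + 1 —bump→ 5 + 1 = 6 —(−1)→ 5
5 —HB5→ 5 —bump→ 6 = 6 —(−1)→ 5
5 —HB6→ 5 —bump→ 5 = 5 —(−1)→ 4
4 —HB7→ 4 —bump→ 4 = 4 —(−1)→ 3
3 —HB8→ 3 —bump→ 3 = 3 —(−1)→ 2
2 —HB9→ 2 —bump→ 2 = 2 —(−1)→ 1
1 —HB10→ 1 —bump→ 1 = 1 —(−1)→ 0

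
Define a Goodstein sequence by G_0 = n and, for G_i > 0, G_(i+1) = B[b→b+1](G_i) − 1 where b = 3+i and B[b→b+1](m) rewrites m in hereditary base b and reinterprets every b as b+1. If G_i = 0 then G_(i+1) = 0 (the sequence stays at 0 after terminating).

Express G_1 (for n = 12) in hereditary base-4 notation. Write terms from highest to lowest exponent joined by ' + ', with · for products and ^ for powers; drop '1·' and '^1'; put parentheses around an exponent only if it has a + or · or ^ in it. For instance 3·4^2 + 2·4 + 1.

[0] 12 ≡ 3^2 + 3 (base 3). Lift 4: 20. −1: 19.
[1] 19 ≡ 4^2 + 3 (base 4). Lift 5: 28. −1: 27.

4^2 + 3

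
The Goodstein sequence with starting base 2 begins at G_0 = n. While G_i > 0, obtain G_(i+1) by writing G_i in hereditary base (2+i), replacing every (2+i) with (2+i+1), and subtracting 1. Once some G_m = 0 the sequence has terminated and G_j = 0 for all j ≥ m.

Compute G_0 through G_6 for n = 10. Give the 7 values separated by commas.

10, 83, 1025, 15625, 279935, 4215754, 84073323

step 0: 10 = 2^(2 + 1) + 2; sub 3 for 2: 3^(3 + 1) + 3; = 84; G_1 = 84−1 = 83
step 1: 83 = 3^(3 + 1) + 2; sub 4 for 3: 4^(4 + 1) + 2; = 1026; G_2 = 1026−1 = 1025
step 2: 1025 = 4^(4 + 1) + 1; sub 5 for 4: 5^(5 + 1) + 1; = 15626; G_3 = 15626−1 = 15625
step 3: 15625 = 5^(5 + 1); sub 6 for 5: 6^(6 + 1); = 279936; G_4 = 279936−1 = 279935
step 4: 279935 = 5·6^6 + 5·6^5 + 5·6^4 + 5·6^3 + 5·6^2 + 5·6 + 5; sub 7 for 6: 5·7^7 + 5·7^5 + 5·7^4 + 5·7^3 + 5·7^2 + 5·7 + 5; = 4215755; G_5 = 4215755−1 = 4215754
step 5: 4215754 = 5·7^7 + 5·7^5 + 5·7^4 + 5·7^3 + 5·7^2 + 5·7 + 4; sub 8 for 7: 5·8^8 + 5·8^5 + 5·8^4 + 5·8^3 + 5·8^2 + 5·8 + 4; = 84073324; G_6 = 84073324−1 = 84073323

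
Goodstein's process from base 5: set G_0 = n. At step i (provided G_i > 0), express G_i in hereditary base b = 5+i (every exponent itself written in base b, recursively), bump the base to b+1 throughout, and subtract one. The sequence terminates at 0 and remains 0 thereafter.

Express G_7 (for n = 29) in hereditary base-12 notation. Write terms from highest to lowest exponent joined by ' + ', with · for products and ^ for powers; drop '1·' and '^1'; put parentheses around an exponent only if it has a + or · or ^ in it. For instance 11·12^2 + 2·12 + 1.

G_0 = 29. HB_5(29) = 5^2 + 4. Bump = 40. G_1 = 39.
G_1 = 39. HB_6(39) = 6^2 + 3. Bump = 52. G_2 = 51.
G_2 = 51. HB_7(51) = 7^2 + 2. Bump = 66. G_3 = 65.
G_3 = 65. HB_8(65) = 8^2 + 1. Bump = 82. G_4 = 81.
G_4 = 81. HB_9(81) = 9^2. Bump = 100. G_5 = 99.
G_5 = 99. HB_10(99) = 9·10 + 9. Bump = 108. G_6 = 107.
G_6 = 107. HB_11(107) = 9·11 + 8. Bump = 116. G_7 = 115.
G_7 = 115. HB_12(115) = 9·12 + 7. Bump = 124. G_8 = 123.

9·12 + 7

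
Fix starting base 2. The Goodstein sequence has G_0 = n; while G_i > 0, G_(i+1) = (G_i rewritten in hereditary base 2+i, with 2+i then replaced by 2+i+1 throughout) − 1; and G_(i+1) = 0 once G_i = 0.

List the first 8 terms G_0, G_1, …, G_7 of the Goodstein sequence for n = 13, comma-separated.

13, 108, 1279, 16092, 280711, 5765998, 134219479, 3486786855

G_0=13  [base 2] 2^(2 + 1) + 2^2 + 1  →[2↦3]→  3^(3 + 1) + 3^3 + 1 = 109  −1 ⇒ G_1=108
G_1=108  [base 3] 3^(3 + 1) + 3^3  →[3↦4]→  4^(4 + 1) + 4^4 = 1280  −1 ⇒ G_2=1279
G_2=1279  [base 4] 4^(4 + 1) + 3·4^3 + 3·4^2 + 3·4 + 3  →[4↦5]→  5^(5 + 1) + 3·5^3 + 3·5^2 + 3·5 + 3 = 16093  −1 ⇒ G_3=16092
G_3=16092  [base 5] 5^(5 + 1) + 3·5^3 + 3·5^2 + 3·5 + 2  →[5↦6]→  6^(6 + 1) + 3·6^3 + 3·6^2 + 3·6 + 2 = 280712  −1 ⇒ G_4=280711
G_4=280711  [base 6] 6^(6 + 1) + 3·6^3 + 3·6^2 + 3·6 + 1  →[6↦7]→  7^(7 + 1) + 3·7^3 + 3·7^2 + 3·7 + 1 = 5765999  −1 ⇒ G_5=5765998
G_5=5765998  [base 7] 7^(7 + 1) + 3·7^3 + 3·7^2 + 3·7  →[7↦8]→  8^(8 + 1) + 3·8^3 + 3·8^2 + 3·8 = 134219480  −1 ⇒ G_6=134219479
G_6=134219479  [base 8] 8^(8 + 1) + 3·8^3 + 3·8^2 + 2·8 + 7  →[8↦9]→  9^(9 + 1) + 3·9^3 + 3·9^2 + 2·9 + 7 = 3486786856  −1 ⇒ G_7=3486786855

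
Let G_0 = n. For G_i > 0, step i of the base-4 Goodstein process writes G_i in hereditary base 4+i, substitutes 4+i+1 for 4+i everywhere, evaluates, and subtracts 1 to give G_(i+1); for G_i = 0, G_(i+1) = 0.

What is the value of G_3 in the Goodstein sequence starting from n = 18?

48

18 —HB4→ 4^2 + 2 —bump→ 5^2 + 2 = 27 —(−1)→ 26
26 —HB5→ 5^2 + 1 —bump→ 6^2 + 1 = 37 —(−1)→ 36
36 —HB6→ 6^2 —bump→ 7^2 = 49 —(−1)→ 48
48 —HB7→ 6·7 + 6 —bump→ 6·8 + 6 = 54 —(−1)→ 53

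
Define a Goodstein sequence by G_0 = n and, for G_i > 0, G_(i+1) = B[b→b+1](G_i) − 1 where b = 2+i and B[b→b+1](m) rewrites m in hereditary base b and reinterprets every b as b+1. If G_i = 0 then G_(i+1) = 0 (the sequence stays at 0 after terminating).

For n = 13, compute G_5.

(0) 13|_2 = 2^(2 + 1) + 2^2 + 1 ↦ 3^(3 + 1) + 3^3 + 1|_3 = 109 ⇒ 108
(1) 108|_3 = 3^(3 + 1) + 3^3 ↦ 4^(4 + 1) + 4^4|_4 = 1280 ⇒ 1279
(2) 1279|_4 = 4^(4 + 1) + 3·4^3 + 3·4^2 + 3·4 + 3 ↦ 5^(5 + 1) + 3·5^3 + 3·5^2 + 3·5 + 3|_5 = 16093 ⇒ 16092
(3) 16092|_5 = 5^(5 + 1) + 3·5^3 + 3·5^2 + 3·5 + 2 ↦ 6^(6 + 1) + 3·6^3 + 3·6^2 + 3·6 + 2|_6 = 280712 ⇒ 280711
(4) 280711|_6 = 6^(6 + 1) + 3·6^3 + 3·6^2 + 3·6 + 1 ↦ 7^(7 + 1) + 3·7^3 + 3·7^2 + 3·7 + 1|_7 = 5765999 ⇒ 5765998
(5) 5765998|_7 = 7^(7 + 1) + 3·7^3 + 3·7^2 + 3·7 ↦ 8^(8 + 1) + 3·8^3 + 3·8^2 + 3·8|_8 = 134219480 ⇒ 134219479

5765998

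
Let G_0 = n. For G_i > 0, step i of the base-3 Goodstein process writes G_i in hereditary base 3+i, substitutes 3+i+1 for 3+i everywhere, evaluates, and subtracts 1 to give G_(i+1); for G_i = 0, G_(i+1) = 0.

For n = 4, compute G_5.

1

G_0 = 4. HB_3(4) = 3 + 1. Bump = 5. G_1 = 4.
G_1 = 4. HB_4(4) = 4. Bump = 5. G_2 = 4.
G_2 = 4. HB_5(4) = 4. Bump = 4. G_3 = 3.
G_3 = 3. HB_6(3) = 3. Bump = 3. G_4 = 2.
G_4 = 2. HB_7(2) = 2. Bump = 2. G_5 = 1.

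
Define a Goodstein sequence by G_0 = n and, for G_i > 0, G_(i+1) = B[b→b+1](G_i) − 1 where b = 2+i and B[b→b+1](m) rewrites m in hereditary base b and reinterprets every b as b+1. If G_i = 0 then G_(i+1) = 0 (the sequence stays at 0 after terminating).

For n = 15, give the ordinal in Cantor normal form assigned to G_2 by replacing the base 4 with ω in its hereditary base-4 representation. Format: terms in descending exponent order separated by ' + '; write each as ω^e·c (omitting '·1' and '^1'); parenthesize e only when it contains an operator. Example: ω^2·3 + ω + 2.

ω^(ω + 1) + ω^ω + 3

15 —HB2→ 2^(2 + 1) + 2^2 + 2 + 1 —bump→ 3^(3 + 1) + 3^3 + 3 + 1 = 112 —(−1)→ 111
111 —HB3→ 3^(3 + 1) + 3^3 + 3 —bump→ 4^(4 + 1) + 4^4 + 4 = 1284 —(−1)→ 1283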